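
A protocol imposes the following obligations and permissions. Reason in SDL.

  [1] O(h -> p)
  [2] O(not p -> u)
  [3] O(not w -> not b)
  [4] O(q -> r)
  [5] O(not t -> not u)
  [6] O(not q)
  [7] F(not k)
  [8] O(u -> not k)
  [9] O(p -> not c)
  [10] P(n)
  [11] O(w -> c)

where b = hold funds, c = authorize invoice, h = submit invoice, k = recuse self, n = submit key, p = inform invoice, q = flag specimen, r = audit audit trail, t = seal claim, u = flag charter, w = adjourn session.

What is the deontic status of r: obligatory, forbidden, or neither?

Premise 4 is O(q -> r), but O(q) is not derivable from the premises, so it does not yield O(r).
No premise or chain of K-axiom applications forces O(r), and none forces O(not r). So r is neither obligatory nor forbidden under these norms.

Neither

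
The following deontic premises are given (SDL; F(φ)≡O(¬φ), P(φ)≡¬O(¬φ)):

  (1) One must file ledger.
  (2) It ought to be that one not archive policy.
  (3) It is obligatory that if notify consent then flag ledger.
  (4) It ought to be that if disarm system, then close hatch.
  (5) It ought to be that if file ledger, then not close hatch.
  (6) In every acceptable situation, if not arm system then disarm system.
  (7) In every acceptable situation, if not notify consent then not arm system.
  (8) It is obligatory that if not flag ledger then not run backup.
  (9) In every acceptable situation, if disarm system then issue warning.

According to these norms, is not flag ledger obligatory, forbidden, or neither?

Premise 1 states O(file_ledger) outright.
Applying K to premise 5 (O(file_ledger → ¬close_hatch)) and O(file_ledger) yields O(¬close_hatch).
Premise 4 is O(disarm_system → close_hatch); contrapositively O(¬close_hatch → ¬disarm_system). Since O(¬close_hatch) holds, K gives O(¬disarm_system).
Premise 6 is O(¬arm_system → disarm_system); contrapositively O(¬disarm_system → arm_system). Since O(¬disarm_system) holds, K gives O(arm_system).
Premise 7, O(¬notify_consent → ¬arm_system), contraposes to O(arm_system → notify_consent); with O(arm_system) we get O(notify_consent).
With premise 3, O(notify_consent → flag_ledger), the K-axiom yields O(flag_ledger).
Premises 2, 8, 9 do not contribute to this derivation.
Thus O(flag_ledger), which is F(¬flag_ledger): ¬flag_ledger is forbidden.

Forbidden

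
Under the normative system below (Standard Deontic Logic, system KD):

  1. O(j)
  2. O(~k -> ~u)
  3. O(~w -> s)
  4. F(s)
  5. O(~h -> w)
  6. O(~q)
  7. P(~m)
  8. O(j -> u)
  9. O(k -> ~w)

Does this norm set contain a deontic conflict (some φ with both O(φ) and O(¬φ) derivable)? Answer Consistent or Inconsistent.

Premise 4 is F(s), i.e. O(~s).
The contrapositive of premise 3 (O(~w -> s)) is O(~s -> w), and O(~s) is already established, so O(w).
Premise 9 is O(k -> ~w); contrapositively O(w -> ~k). Since O(w) holds, K gives O(~k).
Applying K to premise 2 (O(~k -> ~u)) and O(~k) yields O(~u).
The contrapositive of premise 8 (O(j -> u)) is O(~u -> ~j), and O(~u) is already established, so O(~j).
Yet premise 1 states O(j).
We now have both O(~j) and O(j) — j is simultaneously obligatory and forbidden, violating the D-axiom.

Inconsistent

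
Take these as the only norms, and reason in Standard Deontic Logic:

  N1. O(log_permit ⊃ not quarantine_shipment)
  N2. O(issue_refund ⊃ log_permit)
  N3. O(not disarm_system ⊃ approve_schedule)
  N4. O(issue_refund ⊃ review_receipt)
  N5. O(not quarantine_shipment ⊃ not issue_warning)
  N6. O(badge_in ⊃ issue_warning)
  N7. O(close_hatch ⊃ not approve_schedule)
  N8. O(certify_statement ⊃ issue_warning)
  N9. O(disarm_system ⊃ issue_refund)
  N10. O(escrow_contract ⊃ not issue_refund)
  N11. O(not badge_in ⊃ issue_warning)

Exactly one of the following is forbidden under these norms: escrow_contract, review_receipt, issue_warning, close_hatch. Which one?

close_hatch

By case analysis on badge_in: premise 6 gives O(badge_in ⊃ issue_warning) and premise 11 gives O(not badge_in ⊃ issue_warning), so O(issue_warning) either way.
Premise 5, O(not quarantine_shipment ⊃ not issue_warning), contraposes to O(issue_warning ⊃ quarantine_shipment); with O(issue_warning) we get O(quarantine_shipment).
Premise 1 is O(log_permit ⊃ not quarantine_shipment); contrapositively O(quarantine_shipment ⊃ not log_permit). Since O(quarantine_shipment) holds, K gives O(not log_permit).
The contrapositive of premise 2 (O(issue_refund ⊃ log_permit)) is O(not log_permit ⊃ not issue_refund), and O(not log_permit) is already established, so O(not issue_refund).
Premise 9 is O(disarm_system ⊃ issue_refund); contrapositively O(not issue_refund ⊃ not disarm_system). Since O(not issue_refund) holds, K gives O(not disarm_system).
Applying K to premise 3 (O(not disarm_system ⊃ approve_schedule)) and O(not disarm_system) yields O(approve_schedule).
The contrapositive of premise 7 (O(close_hatch ⊃ not approve_schedule)) is O(approve_schedule ⊃ not close_hatch), and O(approve_schedule) is already established, so O(not close_hatch).
So O(not close_hatch) holds, i.e. close_hatch is forbidden. None of the other listed options is forbidden under the premises.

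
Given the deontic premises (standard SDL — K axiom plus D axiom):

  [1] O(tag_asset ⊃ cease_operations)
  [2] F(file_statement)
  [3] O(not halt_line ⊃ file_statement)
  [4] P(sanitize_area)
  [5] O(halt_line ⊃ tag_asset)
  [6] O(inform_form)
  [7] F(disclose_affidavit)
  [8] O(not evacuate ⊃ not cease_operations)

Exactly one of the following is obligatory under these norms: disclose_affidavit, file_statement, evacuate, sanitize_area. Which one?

F(file_statement) at premise 2 means O(not file_statement).
Premise 3, O(not halt_line ⊃ file_statement), contraposes to O(not file_statement ⊃ halt_line); with O(not file_statement) we get O(halt_line).
Applying K to premise 5 (O(halt_line ⊃ tag_asset)) and O(halt_line) yields O(tag_asset).
With premise 1, O(tag_asset ⊃ cease_operations), the K-axiom yields O(cease_operations).
Premise 8, O(not evacuate ⊃ not cease_operations), contraposes to O(cease_operations ⊃ evacuate); with O(cease_operations) we get O(evacuate).
So O(evacuate) holds — evacuate is obligatory. None of the other listed options is made obligatory by any chain of premises.

evacuate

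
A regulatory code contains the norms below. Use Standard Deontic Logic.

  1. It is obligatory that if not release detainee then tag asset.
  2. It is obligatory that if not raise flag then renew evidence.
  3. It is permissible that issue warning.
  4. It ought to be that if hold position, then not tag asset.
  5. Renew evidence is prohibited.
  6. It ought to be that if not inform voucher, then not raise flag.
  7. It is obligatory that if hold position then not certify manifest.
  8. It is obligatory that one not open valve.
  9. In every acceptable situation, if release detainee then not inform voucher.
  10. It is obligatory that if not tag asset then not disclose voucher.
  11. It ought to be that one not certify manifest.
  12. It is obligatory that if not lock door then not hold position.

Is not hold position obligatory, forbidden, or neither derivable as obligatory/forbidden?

Obligatory

F(renew_evidence) at premise 5 means O(¬renew_evidence).
Premise 2, O(¬raise_flag → renew_evidence), contraposes to O(¬renew_evidence → raise_flag); with O(¬renew_evidence) we get O(raise_flag).
Premise 6, O(¬inform_voucher → ¬raise_flag), contraposes to O(raise_flag → inform_voucher); with O(raise_flag) we get O(inform_voucher).
Premise 9 is O(release_detainee → ¬inform_voucher); contrapositively O(inform_voucher → ¬release_detainee). Since O(inform_voucher) holds, K gives O(¬release_detainee).
From O(¬release_detainee) and premise 1, O(¬release_detainee → tag_asset), we obtain O(tag_asset).
Premise 4 is O(hold_position → ¬tag_asset); contrapositively O(tag_asset → ¬hold_position). Since O(tag_asset) holds, K gives O(¬hold_position).
Premises 3, 7, 8, 10, 11, 12 do not contribute to this derivation.
Hence ¬hold_position is obligatory.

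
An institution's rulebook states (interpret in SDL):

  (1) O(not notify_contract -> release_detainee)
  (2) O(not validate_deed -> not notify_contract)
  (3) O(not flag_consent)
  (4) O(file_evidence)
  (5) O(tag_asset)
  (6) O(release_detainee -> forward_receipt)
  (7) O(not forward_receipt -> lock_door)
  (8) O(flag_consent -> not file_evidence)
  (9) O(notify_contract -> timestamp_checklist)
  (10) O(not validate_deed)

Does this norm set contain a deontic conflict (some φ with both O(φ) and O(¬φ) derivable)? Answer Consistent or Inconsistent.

Consistent

Premise 8 is O(flag_consent -> not file_evidence), but O(flag_consent) is not derivable from the premises, so it does not yield O(not file_evidence).
So O(not file_evidence) is not derivable, and the apparent clash with O(file_evidence) does not arise.
A world satisfying every obligation exists (e.g. file_evidence=true, flag_consent=false, forward_receipt=true, lock_door=false, notify_contract=false, release_detainee=true, tag_asset=true, timestamp_checklist=false, validate_deed=false); no atom is both obligatory and forbidden, so the set is consistent.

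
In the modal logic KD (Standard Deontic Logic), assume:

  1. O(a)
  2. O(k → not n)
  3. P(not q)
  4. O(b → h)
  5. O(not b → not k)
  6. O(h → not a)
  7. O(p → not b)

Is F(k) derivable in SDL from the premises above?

Yes

Premise 1 states O(a) outright.
Premise 6, O(h → not a), contraposes to O(a → not h); with O(a) we get O(not h).
Premise 4 is O(b → h); contrapositively O(not h → not b). Since O(not h) holds, K gives O(not b).
Premise 5 is O(not b → not k); since O(not b), deontic closure gives O(not k).
Premises 2, 3, 7 do not contribute to this derivation.
So O(not k) holds, i.e. F(k). The claim follows.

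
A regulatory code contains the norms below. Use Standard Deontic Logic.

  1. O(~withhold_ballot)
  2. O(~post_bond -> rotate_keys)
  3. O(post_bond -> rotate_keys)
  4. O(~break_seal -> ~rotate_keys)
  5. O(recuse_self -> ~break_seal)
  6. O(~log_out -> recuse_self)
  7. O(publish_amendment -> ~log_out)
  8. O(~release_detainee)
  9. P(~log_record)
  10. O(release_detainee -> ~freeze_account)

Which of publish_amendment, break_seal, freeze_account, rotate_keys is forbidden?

publish_amendment

Premises 2 and 3 are O(~post_bond -> rotate_keys) and O(post_bond -> rotate_keys); every ideal world satisfies ~post_bond or post_bond, so in either case rotate_keys holds — hence O(rotate_keys).
Premise 4, O(~break_seal -> ~rotate_keys), contraposes to O(rotate_keys -> break_seal); with O(rotate_keys) we get O(break_seal).
The contrapositive of premise 5 (O(recuse_self -> ~break_seal)) is O(break_seal -> ~recuse_self), and O(break_seal) is already established, so O(~recuse_self).
Premise 6 is O(~log_out -> recuse_self); contrapositively O(~recuse_self -> log_out). Since O(~recuse_self) holds, K gives O(log_out).
The contrapositive of premise 7 (O(publish_amendment -> ~log_out)) is O(log_out -> ~publish_amendment), and O(log_out) is already established, so O(~publish_amendment).
So O(~publish_amendment) holds, i.e. publish_amendment is forbidden. None of the other listed options is forbidden under the premises.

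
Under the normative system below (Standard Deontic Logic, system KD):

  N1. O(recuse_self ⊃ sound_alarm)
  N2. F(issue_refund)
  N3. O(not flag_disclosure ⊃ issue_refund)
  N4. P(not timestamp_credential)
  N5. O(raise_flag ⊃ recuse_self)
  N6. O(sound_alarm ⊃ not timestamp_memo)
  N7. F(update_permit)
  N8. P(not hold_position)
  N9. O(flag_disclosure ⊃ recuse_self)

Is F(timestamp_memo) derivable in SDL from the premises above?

F(issue_refund) at premise 2 means O(not issue_refund).
Premise 3, O(not flag_disclosure ⊃ issue_refund), contraposes to O(not issue_refund ⊃ flag_disclosure); with O(not issue_refund) we get O(flag_disclosure).
From O(flag_disclosure) and premise 9, O(flag_disclosure ⊃ recuse_self), we obtain O(recuse_self).
Premise 1 is O(recuse_self ⊃ sound_alarm); since O(recuse_self), deontic closure gives O(sound_alarm).
Applying K to premise 6 (O(sound_alarm ⊃ not timestamp_memo)) and O(sound_alarm) yields O(not timestamp_memo).
Premises 4, 5, 7, 8 do not contribute to this derivation.
So O(not timestamp_memo) holds, i.e. F(timestamp_memo). The claim follows.

Yes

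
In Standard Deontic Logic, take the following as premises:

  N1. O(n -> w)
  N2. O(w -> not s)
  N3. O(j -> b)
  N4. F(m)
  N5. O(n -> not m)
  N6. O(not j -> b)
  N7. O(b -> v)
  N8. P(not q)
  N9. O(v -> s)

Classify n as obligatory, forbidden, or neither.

Forbidden

Premises 6 and 3 are O(not j -> b) and O(j -> b); every ideal world satisfies not j or j, so in either case b holds — hence O(b).
From O(b) and premise 7, O(b -> v), we obtain O(v).
From O(v) and premise 9, O(v -> s), we obtain O(s).
The contrapositive of premise 2 (O(w -> not s)) is O(s -> not w), and O(s) is already established, so O(not w).
The contrapositive of premise 1 (O(n -> w)) is O(not w -> not n), and O(not w) is already established, so O(not n).
Premises 4, 5, 8 do not contribute to this derivation.
Thus O(not n), which is F(n): n is forbidden.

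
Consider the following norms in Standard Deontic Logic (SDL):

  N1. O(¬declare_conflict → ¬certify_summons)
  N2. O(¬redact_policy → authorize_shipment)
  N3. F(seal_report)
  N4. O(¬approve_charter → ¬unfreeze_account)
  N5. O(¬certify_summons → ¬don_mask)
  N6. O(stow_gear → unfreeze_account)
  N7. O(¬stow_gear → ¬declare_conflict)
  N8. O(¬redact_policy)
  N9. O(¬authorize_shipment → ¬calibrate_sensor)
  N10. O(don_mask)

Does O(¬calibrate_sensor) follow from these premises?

Premise 9 is O(¬authorize_shipment → ¬calibrate_sensor), but O(¬authorize_shipment) is not derivable from the premises, so it does not yield O(¬calibrate_sensor).
No other premise forces O(¬calibrate_sensor). An ideal world satisfying every premise can still have ¬calibrate_sensor false, so O(¬calibrate_sensor) is not derivable.

No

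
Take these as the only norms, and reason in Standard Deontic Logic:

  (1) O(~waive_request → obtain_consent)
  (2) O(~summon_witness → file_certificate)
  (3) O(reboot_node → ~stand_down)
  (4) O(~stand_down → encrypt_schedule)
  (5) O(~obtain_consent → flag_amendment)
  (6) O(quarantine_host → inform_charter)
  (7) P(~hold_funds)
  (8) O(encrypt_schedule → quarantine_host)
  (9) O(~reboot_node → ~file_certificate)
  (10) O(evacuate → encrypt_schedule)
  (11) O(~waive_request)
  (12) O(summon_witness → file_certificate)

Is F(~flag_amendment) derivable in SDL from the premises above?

Premise 5 is O(~obtain_consent → flag_amendment), but O(~obtain_consent) is not derivable from the premises, so it does not yield O(flag_amendment).
No other premise forces O(flag_amendment). An ideal world satisfying every premise can still have ~flag_amendment true, so F(~flag_amendment) is not derivable.

No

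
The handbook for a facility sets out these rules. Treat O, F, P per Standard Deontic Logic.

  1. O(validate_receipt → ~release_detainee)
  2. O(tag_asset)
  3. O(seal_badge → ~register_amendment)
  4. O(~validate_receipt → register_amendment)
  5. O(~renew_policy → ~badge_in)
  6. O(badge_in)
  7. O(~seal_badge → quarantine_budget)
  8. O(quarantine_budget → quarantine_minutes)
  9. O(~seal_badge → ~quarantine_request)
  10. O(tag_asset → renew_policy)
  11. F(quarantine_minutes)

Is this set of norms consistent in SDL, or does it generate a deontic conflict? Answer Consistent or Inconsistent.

Consistent

Premise 5 is O(~renew_policy → ~badge_in), but O(~renew_policy) is not derivable from the premises, so it does not yield O(~badge_in).
So O(~badge_in) is not derivable, and the apparent clash with O(badge_in) does not arise.
A world satisfying every obligation exists (e.g. badge_in=true, quarantine_budget=false, quarantine_minutes=false, quarantine_request=false, register_amendment=false, release_detainee=false, renew_policy=true, seal_badge=true, tag_asset=true, validate_receipt=true); no atom is both obligatory and forbidden, so the set is consistent.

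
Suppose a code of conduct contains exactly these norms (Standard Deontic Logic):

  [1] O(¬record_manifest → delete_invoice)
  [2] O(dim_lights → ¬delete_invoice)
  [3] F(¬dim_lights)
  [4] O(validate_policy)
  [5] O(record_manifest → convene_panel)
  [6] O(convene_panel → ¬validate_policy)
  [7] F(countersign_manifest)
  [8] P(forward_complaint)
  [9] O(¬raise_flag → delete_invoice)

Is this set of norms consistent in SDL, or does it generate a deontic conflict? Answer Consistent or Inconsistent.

Inconsistent

Premise 4 gives O(validate_policy).
Premise 6 is O(convene_panel → ¬validate_policy); contrapositively O(validate_policy → ¬convene_panel). Since O(validate_policy) holds, K gives O(¬convene_panel).
The contrapositive of premise 5 (O(record_manifest → convene_panel)) is O(¬convene_panel → ¬record_manifest), and O(¬convene_panel) is already established, so O(¬record_manifest).
With premise 1, O(¬record_manifest → delete_invoice), the K-axiom yields O(delete_invoice).
Premise 2 is O(dim_lights → ¬delete_invoice); contrapositively O(delete_invoice → ¬dim_lights). Since O(delete_invoice) holds, K gives O(¬dim_lights).
Yet premise 3 is F(¬dim_lights), i.e. O(dim_lights).
We now have both O(¬dim_lights) and O(dim_lights) — dim_lights is simultaneously obligatory and forbidden, violating the D-axiom.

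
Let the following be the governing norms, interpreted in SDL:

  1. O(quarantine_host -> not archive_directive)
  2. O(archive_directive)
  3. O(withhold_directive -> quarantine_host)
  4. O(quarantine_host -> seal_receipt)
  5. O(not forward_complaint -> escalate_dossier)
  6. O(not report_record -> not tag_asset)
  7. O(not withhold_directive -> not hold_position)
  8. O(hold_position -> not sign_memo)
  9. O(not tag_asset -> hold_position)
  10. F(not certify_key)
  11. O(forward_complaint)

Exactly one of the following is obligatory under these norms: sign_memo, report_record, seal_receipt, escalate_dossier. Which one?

From premise 2 we have O(archive_directive).
The contrapositive of premise 1 (O(quarantine_host -> not archive_directive)) is O(archive_directive -> not quarantine_host), and O(archive_directive) is already established, so O(not quarantine_host).
The contrapositive of premise 3 (O(withhold_directive -> quarantine_host)) is O(not quarantine_host -> not withhold_directive), and O(not quarantine_host) is already established, so O(not withhold_directive).
Premise 7 is O(not withhold_directive -> not hold_position); since O(not withhold_directive), deontic closure gives O(not hold_position).
Premise 9 is O(not tag_asset -> hold_position); contrapositively O(not hold_position -> tag_asset). Since O(not hold_position) holds, K gives O(tag_asset).
Premise 6, O(not report_record -> not tag_asset), contraposes to O(tag_asset -> report_record); with O(tag_asset) we get O(report_record).
So O(report_record) holds — report_record is obligatory. None of the other listed options is made obligatory by any chain of premises.

report_record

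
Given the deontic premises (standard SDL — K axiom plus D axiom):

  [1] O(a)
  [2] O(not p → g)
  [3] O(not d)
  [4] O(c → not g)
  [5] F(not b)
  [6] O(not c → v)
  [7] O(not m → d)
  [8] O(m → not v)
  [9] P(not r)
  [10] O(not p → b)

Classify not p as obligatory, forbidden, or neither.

Premise 3 states O(not d) outright.
Premise 7, O(not m → d), contraposes to O(not d → m); with O(not d) we get O(m).
Applying K to premise 8 (O(m → not v)) and O(m) yields O(not v).
Premise 6 is O(not c → v); contrapositively O(not v → c). Since O(not v) holds, K gives O(c).
From O(c) and premise 4, O(c → not g), we obtain O(not g).
Premise 2 is O(not p → g); contrapositively O(not g → p). Since O(not g) holds, K gives O(p).
Premises 1, 5, 9, 10 do not contribute to this derivation.
Thus O(p), which is F(not p): not p is forbidden.

Forbidden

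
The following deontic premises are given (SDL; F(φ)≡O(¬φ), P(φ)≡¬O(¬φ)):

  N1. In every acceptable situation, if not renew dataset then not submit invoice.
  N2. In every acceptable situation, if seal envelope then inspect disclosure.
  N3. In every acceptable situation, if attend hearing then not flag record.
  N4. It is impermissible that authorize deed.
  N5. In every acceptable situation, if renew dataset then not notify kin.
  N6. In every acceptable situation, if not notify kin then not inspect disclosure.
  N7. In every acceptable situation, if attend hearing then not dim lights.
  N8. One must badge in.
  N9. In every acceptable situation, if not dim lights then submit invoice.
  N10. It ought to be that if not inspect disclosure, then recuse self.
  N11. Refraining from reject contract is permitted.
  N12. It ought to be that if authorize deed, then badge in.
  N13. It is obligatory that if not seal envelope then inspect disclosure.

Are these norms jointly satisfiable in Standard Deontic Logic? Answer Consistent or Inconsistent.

Premise 12 is O(authorize_deed → badge_in); even if O(badge_in) held, inferring O(authorize_deed) would be affirming the consequent — invalid.
So O(authorize_deed) is not derivable, and the apparent clash with O(¬authorize_deed) does not arise.
A world satisfying every obligation exists (e.g. attend_hearing=false, authorize_deed=false, badge_in=true, dim_lights=true, flag_record=false, inspect_disclosure=true, notify_kin=true, recuse_self=false, reject_contract=false, renew_dataset=false, seal_envelope=false, submit_invoice=false); no atom is both obligatory and forbidden, so the set is consistent.

Consistent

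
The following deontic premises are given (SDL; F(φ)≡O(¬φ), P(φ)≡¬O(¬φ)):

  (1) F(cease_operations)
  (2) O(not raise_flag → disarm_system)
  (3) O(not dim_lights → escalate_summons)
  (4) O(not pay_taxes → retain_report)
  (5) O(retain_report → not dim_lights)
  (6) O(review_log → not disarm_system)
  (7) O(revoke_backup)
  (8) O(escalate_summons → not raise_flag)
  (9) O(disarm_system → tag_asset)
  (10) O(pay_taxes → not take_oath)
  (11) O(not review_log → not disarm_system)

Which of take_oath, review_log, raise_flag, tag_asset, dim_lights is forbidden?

take_oath

By case analysis on not review_log: premise 11 gives O(not review_log → not disarm_system) and premise 6 gives O(review_log → not disarm_system), so O(not disarm_system) either way.
Premise 2, O(not raise_flag → disarm_system), contraposes to O(not disarm_system → raise_flag); with O(not disarm_system) we get O(raise_flag).
Premise 8, O(escalate_summons → not raise_flag), contraposes to O(raise_flag → not escalate_summons); with O(raise_flag) we get O(not escalate_summons).
Premise 3, O(not dim_lights → escalate_summons), contraposes to O(not escalate_summons → dim_lights); with O(not escalate_summons) we get O(dim_lights).
Premise 5, O(retain_report → not dim_lights), contraposes to O(dim_lights → not retain_report); with O(dim_lights) we get O(not retain_report).
Premise 4 is O(not pay_taxes → retain_report); contrapositively O(not retain_report → pay_taxes). Since O(not retain_report) holds, K gives O(pay_taxes).
With premise 10, O(pay_taxes → not take_oath), the K-axiom yields O(not take_oath).
So O(not take_oath) holds, i.e. take_oath is forbidden. None of the other listed options is forbidden under the premises.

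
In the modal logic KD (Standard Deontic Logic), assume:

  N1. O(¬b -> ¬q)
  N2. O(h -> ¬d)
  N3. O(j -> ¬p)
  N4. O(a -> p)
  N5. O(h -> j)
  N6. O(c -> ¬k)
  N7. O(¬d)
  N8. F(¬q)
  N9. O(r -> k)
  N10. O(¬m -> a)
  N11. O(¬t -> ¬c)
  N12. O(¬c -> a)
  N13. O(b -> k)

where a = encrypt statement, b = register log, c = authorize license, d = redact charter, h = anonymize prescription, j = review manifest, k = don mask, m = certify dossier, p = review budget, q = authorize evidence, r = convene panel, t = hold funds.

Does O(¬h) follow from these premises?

Premise 8, F(¬q), is equivalent to O(q).
The contrapositive of premise 1 (O(¬b -> ¬q)) is O(q -> b), and O(q) is already established, so O(b).
Premise 13 is O(b -> k); since O(b), deontic closure gives O(k).
Premise 6, O(c -> ¬k), contraposes to O(k -> ¬c); with O(k) we get O(¬c).
Applying K to premise 12 (O(¬c -> a)) and O(¬c) yields O(a).
Premise 4 is O(a -> p); since O(a), deontic closure gives O(p).
The contrapositive of premise 3 (O(j -> ¬p)) is O(p -> ¬j), and O(p) is already established, so O(¬j).
Premise 5, O(h -> j), contraposes to O(¬j -> ¬h); with O(¬j) we get O(¬h).
Premises 2, 7, 9, 10, 11 do not contribute to this derivation.
So O(¬h) follows.

Yes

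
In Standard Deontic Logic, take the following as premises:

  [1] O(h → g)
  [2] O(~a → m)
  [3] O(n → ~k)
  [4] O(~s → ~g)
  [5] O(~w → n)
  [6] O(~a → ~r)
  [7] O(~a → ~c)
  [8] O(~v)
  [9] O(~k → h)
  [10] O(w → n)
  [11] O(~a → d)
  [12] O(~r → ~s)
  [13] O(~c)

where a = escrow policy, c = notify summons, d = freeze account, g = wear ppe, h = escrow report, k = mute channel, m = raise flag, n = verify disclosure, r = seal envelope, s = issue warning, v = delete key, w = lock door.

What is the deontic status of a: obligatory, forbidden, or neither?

Premises 10 and 5 are O(w → n) and O(~w → n); every ideal world satisfies w or ~w, so in either case n holds — hence O(n).
Premise 3 is O(n → ~k); since O(n), deontic closure gives O(~k).
Applying K to premise 9 (O(~k → h)) and O(~k) yields O(h).
Premise 1 is O(h → g); since O(h), deontic closure gives O(g).
The contrapositive of premise 4 (O(~s → ~g)) is O(g → s), and O(g) is already established, so O(s).
Premise 12, O(~r → ~s), contraposes to O(s → r); with O(s) we get O(r).
Premise 6, O(~a → ~r), contraposes to O(r → a); with O(r) we get O(a).
Premises 2, 7, 8, 11, 13 do not contribute to this derivation.
Hence a is obligatory.

Obligatory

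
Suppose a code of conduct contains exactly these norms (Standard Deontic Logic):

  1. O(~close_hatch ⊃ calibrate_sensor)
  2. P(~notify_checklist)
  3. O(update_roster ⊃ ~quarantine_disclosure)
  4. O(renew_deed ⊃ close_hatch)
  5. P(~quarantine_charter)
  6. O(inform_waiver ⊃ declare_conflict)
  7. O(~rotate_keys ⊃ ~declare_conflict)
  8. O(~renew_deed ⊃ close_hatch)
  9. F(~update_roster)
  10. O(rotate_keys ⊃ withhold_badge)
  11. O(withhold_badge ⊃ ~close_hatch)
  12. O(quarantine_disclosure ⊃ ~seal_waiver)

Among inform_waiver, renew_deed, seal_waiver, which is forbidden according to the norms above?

inform_waiver

By case analysis on renew_deed: premise 4 gives O(renew_deed ⊃ close_hatch) and premise 8 gives O(~renew_deed ⊃ close_hatch), so O(close_hatch) either way.
Premise 11, O(withhold_badge ⊃ ~close_hatch), contraposes to O(close_hatch ⊃ ~withhold_badge); with O(close_hatch) we get O(~withhold_badge).
The contrapositive of premise 10 (O(rotate_keys ⊃ withhold_badge)) is O(~withhold_badge ⊃ ~rotate_keys), and O(~withhold_badge) is already established, so O(~rotate_keys).
Premise 7 is O(~rotate_keys ⊃ ~declare_conflict); since O(~rotate_keys), deontic closure gives O(~declare_conflict).
Premise 6 is O(inform_waiver ⊃ declare_conflict); contrapositively O(~declare_conflict ⊃ ~inform_waiver). Since O(~declare_conflict) holds, K gives O(~inform_waiver).
So O(~inform_waiver) holds, i.e. inform_waiver is forbidden. None of the other listed options is forbidden under the premises.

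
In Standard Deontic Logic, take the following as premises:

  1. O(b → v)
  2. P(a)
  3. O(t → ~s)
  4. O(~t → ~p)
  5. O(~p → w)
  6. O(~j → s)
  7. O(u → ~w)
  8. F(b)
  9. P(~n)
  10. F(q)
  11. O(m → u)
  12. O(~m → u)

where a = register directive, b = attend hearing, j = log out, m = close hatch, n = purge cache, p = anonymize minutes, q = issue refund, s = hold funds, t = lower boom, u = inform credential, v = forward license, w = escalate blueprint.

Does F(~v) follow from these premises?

Premise 1 is O(b → v), but O(b) is not derivable from the premises, so it does not yield O(v).
No other premise forces O(v). An ideal world satisfying every premise can still have ~v true, so F(~v) is not derivable.

No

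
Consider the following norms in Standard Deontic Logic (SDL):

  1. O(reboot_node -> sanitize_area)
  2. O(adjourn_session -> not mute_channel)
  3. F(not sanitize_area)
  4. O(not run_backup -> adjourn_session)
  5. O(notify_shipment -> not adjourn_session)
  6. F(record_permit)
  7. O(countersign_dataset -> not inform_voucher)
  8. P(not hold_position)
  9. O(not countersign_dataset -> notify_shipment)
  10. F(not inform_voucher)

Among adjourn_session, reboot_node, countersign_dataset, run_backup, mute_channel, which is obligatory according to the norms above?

F(not inform_voucher) at premise 10 means O(inform_voucher).
Premise 7, O(countersign_dataset -> not inform_voucher), contraposes to O(inform_voucher -> not countersign_dataset); with O(inform_voucher) we get O(not countersign_dataset).
Applying K to premise 9 (O(not countersign_dataset -> notify_shipment)) and O(not countersign_dataset) yields O(notify_shipment).
Premise 5 is O(notify_shipment -> not adjourn_session); since O(notify_shipment), deontic closure gives O(not adjourn_session).
Premise 4 is O(not run_backup -> adjourn_session); contrapositively O(not adjourn_session -> run_backup). Since O(not adjourn_session) holds, K gives O(run_backup).
So O(run_backup) holds — run_backup is obligatory. None of the other listed options is made obligatory by any chain of premises.

run_backup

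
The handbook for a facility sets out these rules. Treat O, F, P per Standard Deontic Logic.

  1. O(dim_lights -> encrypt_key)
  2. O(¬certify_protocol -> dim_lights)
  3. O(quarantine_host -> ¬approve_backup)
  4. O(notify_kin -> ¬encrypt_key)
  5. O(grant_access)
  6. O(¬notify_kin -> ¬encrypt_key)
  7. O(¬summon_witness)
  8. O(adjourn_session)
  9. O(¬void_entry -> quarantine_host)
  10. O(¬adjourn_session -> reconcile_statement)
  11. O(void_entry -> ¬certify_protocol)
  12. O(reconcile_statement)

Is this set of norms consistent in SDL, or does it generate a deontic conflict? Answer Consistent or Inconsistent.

Consistent

Premise 10 is O(¬adjourn_session -> reconcile_statement); even if O(reconcile_statement) held, inferring O(¬adjourn_session) would be affirming the consequent — invalid.
So O(¬adjourn_session) is not derivable, and the apparent clash with O(adjourn_session) does not arise.
A world satisfying every obligation exists (e.g. adjourn_session=true, approve_backup=false, certify_protocol=true, dim_lights=false, encrypt_key=false, grant_access=true, notify_kin=false, quarantine_host=true, reconcile_statement=true, summon_witness=false, void_entry=false); no atom is both obligatory and forbidden, so the set is consistent.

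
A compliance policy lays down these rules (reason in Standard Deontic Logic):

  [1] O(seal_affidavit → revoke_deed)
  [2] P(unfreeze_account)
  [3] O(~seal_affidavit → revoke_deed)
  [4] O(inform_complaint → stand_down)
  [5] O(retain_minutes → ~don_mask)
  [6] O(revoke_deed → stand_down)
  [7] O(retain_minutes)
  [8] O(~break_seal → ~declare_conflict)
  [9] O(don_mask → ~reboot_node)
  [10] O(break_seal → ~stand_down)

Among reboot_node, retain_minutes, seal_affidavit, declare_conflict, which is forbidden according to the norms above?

Premises 1 and 3 are O(seal_affidavit → revoke_deed) and O(~seal_affidavit → revoke_deed); every ideal world satisfies seal_affidavit or ~seal_affidavit, so in either case revoke_deed holds — hence O(revoke_deed).
From O(revoke_deed) and premise 6, O(revoke_deed → stand_down), we obtain O(stand_down).
Premise 10, O(break_seal → ~stand_down), contraposes to O(stand_down → ~break_seal); with O(stand_down) we get O(~break_seal).
Premise 8 is O(~break_seal → ~declare_conflict); since O(~break_seal), deontic closure gives O(~declare_conflict).
So O(~declare_conflict) holds, i.e. declare_conflict is forbidden. None of the other listed options is forbidden under the premises.

declare_conflict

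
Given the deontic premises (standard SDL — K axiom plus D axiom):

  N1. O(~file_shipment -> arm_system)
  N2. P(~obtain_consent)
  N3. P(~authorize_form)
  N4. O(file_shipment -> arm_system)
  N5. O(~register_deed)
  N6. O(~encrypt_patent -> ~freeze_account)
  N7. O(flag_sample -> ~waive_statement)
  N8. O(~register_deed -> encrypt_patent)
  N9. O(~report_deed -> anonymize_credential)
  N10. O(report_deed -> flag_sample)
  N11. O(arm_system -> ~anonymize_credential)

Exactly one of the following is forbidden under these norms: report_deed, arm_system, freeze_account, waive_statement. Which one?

By case analysis on file_shipment: premise 4 gives O(file_shipment -> arm_system) and premise 1 gives O(~file_shipment -> arm_system), so O(arm_system) either way.
With premise 11, O(arm_system -> ~anonymize_credential), the K-axiom yields O(~anonymize_credential).
Premise 9, O(~report_deed -> anonymize_credential), contraposes to O(~anonymize_credential -> report_deed); with O(~anonymize_credential) we get O(report_deed).
From O(report_deed) and premise 10, O(report_deed -> flag_sample), we obtain O(flag_sample).
From O(flag_sample) and premise 7, O(flag_sample -> ~waive_statement), we obtain O(~waive_statement).
So O(~waive_statement) holds, i.e. waive_statement is forbidden. None of the other listed options is forbidden under the premises.

waive_statement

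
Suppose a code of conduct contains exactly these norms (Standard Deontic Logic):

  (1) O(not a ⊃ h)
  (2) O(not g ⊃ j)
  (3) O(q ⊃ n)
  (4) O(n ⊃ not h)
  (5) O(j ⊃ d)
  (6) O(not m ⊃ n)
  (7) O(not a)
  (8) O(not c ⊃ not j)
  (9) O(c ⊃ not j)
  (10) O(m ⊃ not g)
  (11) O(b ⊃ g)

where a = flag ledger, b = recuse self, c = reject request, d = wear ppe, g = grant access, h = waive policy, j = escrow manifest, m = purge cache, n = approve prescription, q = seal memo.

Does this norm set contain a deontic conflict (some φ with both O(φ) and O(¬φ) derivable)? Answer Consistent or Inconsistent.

Premises 8 and 9 are O(not c ⊃ not j) and O(c ⊃ not j); every ideal world satisfies not c or c, so in either case not j holds — hence O(not j).
Premise 2 is O(not g ⊃ j); contrapositively O(not j ⊃ g). Since O(not j) holds, K gives O(g).
Premise 10, O(m ⊃ not g), contraposes to O(g ⊃ not m); with O(g) we get O(not m).
Premise 6 is O(not m ⊃ n); since O(not m), deontic closure gives O(n).
Applying K to premise 4 (O(n ⊃ not h)) and O(n) yields O(not h).
The contrapositive of premise 1 (O(not a ⊃ h)) is O(not h ⊃ a), and O(not h) is already established, so O(a).
But premise 7 directly asserts O(not a).
We now have both O(a) and O(not a) — a is simultaneously obligatory and forbidden, violating the D-axiom.

Inconsistent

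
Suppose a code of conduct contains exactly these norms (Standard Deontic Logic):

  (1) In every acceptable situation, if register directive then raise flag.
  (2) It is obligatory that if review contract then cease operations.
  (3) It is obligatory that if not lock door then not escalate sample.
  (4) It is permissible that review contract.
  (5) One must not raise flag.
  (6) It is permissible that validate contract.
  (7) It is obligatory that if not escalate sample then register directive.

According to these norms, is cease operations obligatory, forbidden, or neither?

Neither

Premise 2 is O(review_contract → cease_operations), but O(review_contract) is not derivable from the premises (the permission P(review_contract) asserts only ¬O(¬review_contract), not O(review_contract)), so it does not yield O(cease_operations).
No premise or chain of K-axiom applications forces O(cease_operations), and none forces O(¬cease_operations). So cease_operations is neither obligatory nor forbidden under these norms.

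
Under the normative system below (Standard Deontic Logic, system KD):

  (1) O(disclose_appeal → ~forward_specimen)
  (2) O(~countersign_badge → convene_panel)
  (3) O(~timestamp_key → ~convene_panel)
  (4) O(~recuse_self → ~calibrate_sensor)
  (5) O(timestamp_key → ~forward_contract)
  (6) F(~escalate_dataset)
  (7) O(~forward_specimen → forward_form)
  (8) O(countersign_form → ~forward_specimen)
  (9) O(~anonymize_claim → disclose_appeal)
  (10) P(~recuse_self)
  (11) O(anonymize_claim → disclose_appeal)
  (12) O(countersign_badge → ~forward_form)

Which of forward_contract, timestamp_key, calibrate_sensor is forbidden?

forward_contract

By case analysis on anonymize_claim: premise 11 gives O(anonymize_claim → disclose_appeal) and premise 9 gives O(~anonymize_claim → disclose_appeal), so O(disclose_appeal) either way.
With premise 1, O(disclose_appeal → ~forward_specimen), the K-axiom yields O(~forward_specimen).
From O(~forward_specimen) and premise 7, O(~forward_specimen → forward_form), we obtain O(forward_form).
Premise 12 is O(countersign_badge → ~forward_form); contrapositively O(forward_form → ~countersign_badge). Since O(forward_form) holds, K gives O(~countersign_badge).
From O(~countersign_badge) and premise 2, O(~countersign_badge → convene_panel), we obtain O(convene_panel).
Premise 3 is O(~timestamp_key → ~convene_panel); contrapositively O(convene_panel → timestamp_key). Since O(convene_panel) holds, K gives O(timestamp_key).
With premise 5, O(timestamp_key → ~forward_contract), the K-axiom yields O(~forward_contract).
So O(~forward_contract) holds, i.e. forward_contract is forbidden. None of the other listed options is forbidden under the premises.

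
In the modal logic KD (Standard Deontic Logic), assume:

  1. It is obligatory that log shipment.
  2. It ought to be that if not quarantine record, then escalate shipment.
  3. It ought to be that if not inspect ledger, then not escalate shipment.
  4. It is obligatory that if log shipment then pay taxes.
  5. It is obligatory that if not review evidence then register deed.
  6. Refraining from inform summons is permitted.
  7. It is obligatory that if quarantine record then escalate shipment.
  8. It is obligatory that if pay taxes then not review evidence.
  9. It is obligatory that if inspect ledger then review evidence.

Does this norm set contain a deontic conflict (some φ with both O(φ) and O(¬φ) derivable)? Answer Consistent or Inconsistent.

Inconsistent

Premises 2 and 7 are O(¬quarantine_record → escalate_shipment) and O(quarantine_record → escalate_shipment); every ideal world satisfies ¬quarantine_record or quarantine_record, so in either case escalate_shipment holds — hence O(escalate_shipment).
The contrapositive of premise 3 (O(¬inspect_ledger → ¬escalate_shipment)) is O(escalate_shipment → inspect_ledger), and O(escalate_shipment) is already established, so O(inspect_ledger).
With premise 9, O(inspect_ledger → review_evidence), the K-axiom yields O(review_evidence).
Premise 8 is O(pay_taxes → ¬review_evidence); contrapositively O(review_evidence → ¬pay_taxes). Since O(review_evidence) holds, K gives O(¬pay_taxes).
The contrapositive of premise 4 (O(log_shipment → pay_taxes)) is O(¬pay_taxes → ¬log_shipment), and O(¬pay_taxes) is already established, so O(¬log_shipment).
However, premise 1 gives O(log_shipment).
We now have both O(¬log_shipment) and O(log_shipment) — log_shipment is simultaneously obligatory and forbidden, violating the D-axiom.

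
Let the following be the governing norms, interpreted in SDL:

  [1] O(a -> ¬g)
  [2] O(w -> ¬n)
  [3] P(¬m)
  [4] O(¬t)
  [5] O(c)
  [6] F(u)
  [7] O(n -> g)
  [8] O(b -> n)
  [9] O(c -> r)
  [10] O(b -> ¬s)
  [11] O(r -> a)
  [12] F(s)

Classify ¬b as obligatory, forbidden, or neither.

Obligatory

Premise 5 gives O(c).
Applying K to premise 9 (O(c -> r)) and O(c) yields O(r).
With premise 11, O(r -> a), the K-axiom yields O(a).
Applying K to premise 1 (O(a -> ¬g)) and O(a) yields O(¬g).
Premise 7 is O(n -> g); contrapositively O(¬g -> ¬n). Since O(¬g) holds, K gives O(¬n).
Premise 8 is O(b -> n); contrapositively O(¬n -> ¬b). Since O(¬n) holds, K gives O(¬b).
Premises 2, 3, 4, 6, 10, 12 do not contribute to this derivation.
Hence ¬b is obligatory.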